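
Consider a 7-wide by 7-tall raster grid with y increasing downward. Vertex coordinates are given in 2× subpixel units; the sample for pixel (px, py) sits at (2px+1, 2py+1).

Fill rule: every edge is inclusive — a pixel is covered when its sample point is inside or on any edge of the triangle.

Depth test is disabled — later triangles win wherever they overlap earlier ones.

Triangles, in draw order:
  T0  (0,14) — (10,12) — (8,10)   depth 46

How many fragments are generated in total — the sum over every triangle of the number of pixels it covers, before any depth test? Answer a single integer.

T0:
  2·area = 24  (B↔C swapped to make it positive)
  edge (0, 14)→(8, 10): d=(8,-4) inclusive
  edge (8, 10)→(10, 12): d=(2,2) inclusive
  edge (10, 12)→(0, 14): d=(-10,2) inclusive
    (0,1)@(1, 3): e=[-84,0,108] → ·  [on edge]
    (1,2)@(3, 5): e=[-60,0,84] → ·  [on edge]
    (2,3)@(5, 7): e=[-36,0,60] → ·  [on edge]
    (3,4)@(7, 9): e=[-12,0,36] → ·  [on edge]
    (3,5)@(7, 11): e=[4,4,16] → #
    (4,5)@(9, 11): e=[12,0,12] → #  [on edge]
    (5,5)@(11, 11): e=[20,-4,8] → ·
    (1,6)@(3, 13): e=[4,16,4] → #
    (2,6)@(5, 13): e=[12,12,0] → #  [on edge]
    (3,6)@(7, 13): e=[20,8,-4] → ·
    (4,6)@(9, 13): e=[28,4,-8] → ·
    (5,6)@(11, 13): e=[36,0,-12] → ·  [on edge]
  covered (4 px):
    · · · · · · ·
    · · · · · · ·
    · · · · · · ·
    · · · · · · ·
    · · · · · · ·
    · · · # # · ·
    · # # · · · ·

Final: 4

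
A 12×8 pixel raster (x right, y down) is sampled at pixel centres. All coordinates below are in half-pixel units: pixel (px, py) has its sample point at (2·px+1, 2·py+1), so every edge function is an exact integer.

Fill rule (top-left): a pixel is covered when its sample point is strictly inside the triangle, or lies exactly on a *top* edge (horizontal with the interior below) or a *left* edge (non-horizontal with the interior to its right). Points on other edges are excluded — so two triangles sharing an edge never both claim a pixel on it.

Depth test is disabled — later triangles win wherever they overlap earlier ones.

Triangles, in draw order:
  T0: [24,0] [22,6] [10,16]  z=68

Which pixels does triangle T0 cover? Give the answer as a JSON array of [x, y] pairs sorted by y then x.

T0:
  2·area = 52
  edge (24, 0)→(22, 6): d=(-2,6) right/bottom  bias=-1
  edge (22, 6)→(10, 16): d=(-12,10) right/bottom  bias=-1
  edge (10, 16)→(24, 0): d=(14,-16) top-left  bias=+0
    (11,1)@(23, 3): e=[0,26,26] → ·  [on edge]
    (10,2)@(21, 5): e=[8,22,22] → #
    (11,2)@(23, 5): e=[-4,2,54] → ·
    (9,3)@(19, 7): e=[16,18,18] → #
    (10,3)@(21, 7): e=[4,-2,50] → ·
    (8,4)@(17, 9): e=[24,14,14] → #
    (9,4)@(19, 9): e=[12,-6,46] → ·
    (10,4)@(21, 9): e=[0,-26,78] → ·  [on edge]
    (7,5)@(15, 11): e=[32,10,10] → #
    (8,5)@(17, 11): e=[20,-10,42] → ·
    (6,6)@(13, 13): e=[40,6,6] → #
    (7,6)@(15, 13): e=[28,-14,38] → ·
    (9,7)@(19, 15): e=[0,-78,130] → ·  [on edge]
  covered (6 px):
    · · · · · · · · · · · ·
    · · · · · · · · · · · ·
    · · · · · · · · · · # ·
    · · · · · · · · · # · ·
    · · · · · · · · # · · ·
    · · · · · · · # · · · ·
    · · · · · · # · · · · ·
    · · · · · # · · · · · ·

Final: [[10,2],[9,3],[8,4],[7,5],[6,6],[5,7]]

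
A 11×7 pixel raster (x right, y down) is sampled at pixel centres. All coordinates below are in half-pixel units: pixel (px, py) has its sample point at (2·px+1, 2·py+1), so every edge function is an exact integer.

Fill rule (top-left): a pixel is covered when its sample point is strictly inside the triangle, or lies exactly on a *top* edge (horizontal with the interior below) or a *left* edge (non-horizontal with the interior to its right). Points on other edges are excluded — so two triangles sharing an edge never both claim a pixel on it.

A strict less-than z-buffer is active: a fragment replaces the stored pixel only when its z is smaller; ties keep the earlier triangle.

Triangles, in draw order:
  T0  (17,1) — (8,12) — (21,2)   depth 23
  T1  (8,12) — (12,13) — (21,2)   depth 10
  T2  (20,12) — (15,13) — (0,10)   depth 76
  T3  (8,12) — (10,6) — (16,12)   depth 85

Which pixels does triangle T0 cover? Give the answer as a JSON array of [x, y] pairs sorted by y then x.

T0:
  2·area = 53  (B↔C swapped to make it positive)
  edge (17, 1)→(21, 2): d=(4,1) right/bottom  bias=-1
  edge (21, 2)→(8, 12): d=(-13,10) right/bottom  bias=-1
  edge (8, 12)→(17, 1): d=(9,-11) top-left  bias=+0
    (8,0)@(17, 1): e=[0,53,0] → ·  [on edge]
    (8,1)@(17, 3): e=[8,27,18] → #
    (9,1)@(19, 3): e=[6,7,40] → #
    (10,1)@(21, 3): e=[4,-13,62] → ·
    (7,2)@(15, 5): e=[18,21,14] → #
    (9,2)@(19, 5): e=[14,-19,58] → ·
    (6,3)@(13, 7): e=[28,15,10] → #
    (7,3)@(15, 7): e=[26,-5,32] → ·
    (8,3)@(17, 7): e=[24,-25,54] → ·
    (5,4)@(11, 9): e=[38,9,6] → #
    (6,4)@(13, 9): e=[36,-11,28] → ·
    (4,5)@(9, 11): e=[48,3,2] → #
  covered (7 px):
    · · · · · · · · · · ·
    · · · · · · · · # # ·
    · · · · · · · # # · ·
    · · · · · · # · · · ·
    · · · · · # · · · · ·
    · · · · # · · · · · ·
    · · · · · · · · · · ·
T1:
  2·area = 53  (B↔C swapped to make it positive)
  edge (8, 12)→(21, 2): d=(13,-10) top-left  bias=+0
  edge (21, 2)→(12, 13): d=(-9,11) right/bottom  bias=-1
  edge (12, 13)→(8, 12): d=(-4,-1) top-left  bias=+0
    (7,3)@(15, 7): e=[5,21,27] → #
    (8,3)@(17, 7): e=[25,-1,29] → ·
    (6,4)@(13, 9): e=[11,25,17] → #
    (8,4)@(17, 9): e=[51,-19,21] → ·
    (5,5)@(11, 11): e=[17,29,7] → #
    (7,5)@(15, 11): e=[57,-15,11] → ·
    (5,6)@(11, 13): e=[43,11,-1] → ·
    (6,6)@(13, 13): e=[63,-11,1] → ·
  covered (5 px):
    · · · · · · · · · · ·
    · · · · · · · · · · ·
    · · · · · · · · · · ·
    · · · · · · · # · · ·
    · · · · · · # # · · ·
    · · · · · # # · · · ·
    · · · · · · · · · · ·
T2:
  2·area = 30
  edge (20, 12)→(15, 13): d=(-5,1) right/bottom  bias=-1
  edge (15, 13)→(0, 10): d=(-15,-3) top-left  bias=+0
  edge (0, 10)→(20, 12): d=(20,2) right/bottom  bias=-1
    (2,5)@(5, 11): e=[20,0,10] → #  [on edge]
    (3,5)@(7, 11): e=[18,6,6] → #
    (4,5)@(9, 11): e=[16,12,2] → #
    (5,5)@(11, 11): e=[14,18,-2] → ·
    (2,6)@(5, 13): e=[10,-30,50] → ·
    (3,6)@(7, 13): e=[8,-24,46] → ·
    (4,6)@(9, 13): e=[6,-18,42] → ·
    (7,6)@(15, 13): e=[0,0,30] → ·  [on edge]
  covered (3 px):
    · · · · · · · · · · ·
    · · · · · · · · · · ·
    · · · · · · · · · · ·
    · · · · · · · · · · ·
    · · · · · · · · · · ·
    · · # # # · · · · · ·
    · · · · · · · · · · ·
T3:
  2·area = 48
  edge (8, 12)→(10, 6): d=(2,-6) top-left  bias=+0
  edge (10, 6)→(16, 12): d=(6,6) right/bottom  bias=-1
  edge (16, 12)→(8, 12): d=(-8,0) right/bottom  bias=-1
    (2,0)@(5, 1): e=[-40,0,88] → ·  [on edge]
    (3,1)@(7, 3): e=[-24,0,72] → ·  [on edge]
    (5,1)@(11, 3): e=[0,-24,72] → ·  [on edge]
    (4,2)@(9, 5): e=[-8,0,56] → ·  [on edge]
    (5,3)@(11, 7): e=[8,0,40] → ·  [on edge]
    (4,4)@(9, 9): e=[0,24,24] → #  [on edge]
    (5,4)@(11, 9): e=[12,12,24] → #
    (6,4)@(13, 9): e=[24,0,24] → ·  [on edge]
    (4,5)@(9, 11): e=[4,36,8] → #
    (6,5)@(13, 11): e=[28,12,8] → #
    (7,5)@(15, 11): e=[40,0,8] → ·  [on edge]
    (4,6)@(9, 13): e=[8,48,-8] → ·
    (8,6)@(17, 13): e=[56,0,-8] → ·  [on edge]
  covered (5 px):
    · · · · · · · · · · ·
    · · · · · · · · · · ·
    · · · · · · · · · · ·
    · · · · · · · · · · ·
    · · · · # # · · · · ·
    · · · · # # # · · · ·
    · · · · · · · · · · ·

Final: [[8,1],[9,1],[7,2],[8,2],[6,3],[5,4],[4,5]]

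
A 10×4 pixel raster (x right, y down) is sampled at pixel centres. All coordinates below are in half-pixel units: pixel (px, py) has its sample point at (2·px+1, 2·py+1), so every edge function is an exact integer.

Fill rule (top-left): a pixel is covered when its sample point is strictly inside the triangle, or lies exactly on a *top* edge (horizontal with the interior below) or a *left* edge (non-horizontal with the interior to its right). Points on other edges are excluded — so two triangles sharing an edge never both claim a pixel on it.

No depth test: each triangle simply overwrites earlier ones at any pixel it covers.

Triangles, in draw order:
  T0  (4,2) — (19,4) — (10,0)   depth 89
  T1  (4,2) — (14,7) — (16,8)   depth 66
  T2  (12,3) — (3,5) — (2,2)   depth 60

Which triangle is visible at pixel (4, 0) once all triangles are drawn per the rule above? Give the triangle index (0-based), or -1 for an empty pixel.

T0:
  2·area = 42  (B↔C swapped to make it positive)
  edge (4, 2)→(10, 0): d=(6,-2) top-left  bias=+0
  edge (10, 0)→(19, 4): d=(9,4) right/bottom  bias=-1
  edge (19, 4)→(4, 2): d=(-15,-2) top-left  bias=+0
    (3,0)@(7, 1): e=[0,21,21] → #  [on edge]
    (4,0)@(9, 1): e=[4,13,25] → #
    (5,0)@(11, 1): e=[8,5,29] → #
    (6,0)@(13, 1): e=[12,-3,33] → ·
    (0,1)@(1, 3): e=[0,63,-21] → ·  [on edge]
    (3,1)@(7, 3): e=[12,39,-9] → ·
    (4,1)@(9, 3): e=[16,31,-5] → ·
    (5,1)@(11, 3): e=[20,23,-1] → ·
    (6,1)@(13, 3): e=[24,15,3] → #
    (7,1)@(15, 3): e=[28,7,7] → #
    (8,1)@(17, 3): e=[32,-1,11] → ·
    (6,2)@(13, 5): e=[36,33,-27] → ·
  covered (5 px):
    · · · # # # · · · ·
    · · · · · · # # · ·
    · · · · · · · · · ·
    · · · · · · · · · ·
T1:
  degenerate (2·area = 0) — covers nothing
T2:
  2·area = 29
  edge (12, 3)→(3, 5): d=(-9,2) right/bottom  bias=-1
  edge (3, 5)→(2, 2): d=(-1,-3) top-left  bias=+0
  edge (2, 2)→(12, 3): d=(10,1) right/bottom  bias=-1
    (1,1)@(3, 3): e=[18,2,9] → #
    (2,1)@(5, 3): e=[14,8,7] → #
    (3,1)@(7, 3): e=[10,14,5] → #
    (4,1)@(9, 3): e=[6,20,3] → #
    (5,1)@(11, 3): e=[2,26,1] → #
    (6,1)@(13, 3): e=[-2,32,-1] → ·
    (1,2)@(3, 5): e=[0,0,29] → ·  [on edge]
    (2,2)@(5, 5): e=[-4,6,27] → ·
    (3,2)@(7, 5): e=[-8,12,25] → ·
    (4,2)@(9, 5): e=[-12,18,23] → ·
    (5,2)@(11, 5): e=[-16,24,21] → ·
  covered (5 px):
    · · · · · · · · · ·
    · # # # # # · · · ·
    · · · · · · · · · ·
    · · · · · · · · · ·

Z-buffer (winner per pixel, '.' = empty):
  . . . 0 0 0 . . . .
  . 2 2 2 2 2 0 0 . .
  . . . . . . . . . .
  . . . . . . . . . .

Result: 0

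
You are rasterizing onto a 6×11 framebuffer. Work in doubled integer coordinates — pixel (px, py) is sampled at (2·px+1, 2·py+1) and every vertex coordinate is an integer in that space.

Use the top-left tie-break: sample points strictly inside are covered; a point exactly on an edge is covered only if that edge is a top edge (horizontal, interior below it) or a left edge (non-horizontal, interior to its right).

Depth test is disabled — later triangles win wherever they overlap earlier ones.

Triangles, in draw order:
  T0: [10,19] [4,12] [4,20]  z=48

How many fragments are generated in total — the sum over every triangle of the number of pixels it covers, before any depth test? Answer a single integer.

T0:
  2·area = 48  (B↔C swapped to make it positive)
  edge (10, 19)→(4, 20): d=(-6,1) right/bottom  bias=-1
  edge (4, 20)→(4, 12): d=(0,-8) top-left  bias=+0
  edge (4, 12)→(10, 19): d=(6,7) right/bottom  bias=-1
    (2,7)@(5, 15): e=[29,8,11] → X
    (3,7)@(7, 15): e=[27,24,-3] → .
    (2,8)@(5, 17): e=[17,8,23] → X
    (3,8)@(7, 17): e=[15,24,9] → X
    (4,8)@(9, 17): e=[13,40,-5] → .
    (2,9)@(5, 19): e=[5,8,35] → X
    (4,9)@(9, 19): e=[1,40,7] → X
    (5,9)@(11, 19): e=[-1,56,-7] → .
    (2,10)@(5, 21): e=[-7,8,47] → .
    (3,10)@(7, 21): e=[-9,24,33] → .
    (4,10)@(9, 21): e=[-11,40,19] → .
  covered (6 px):
    . . . . . .
    . . . . . .
    . . . . . .
    . . . . . .
    . . . . . .
    . . . . . .
    . . . . . .
    . . X . . .
    . . X X . .
    . . X X X .
    . . . . . .

Answer: 6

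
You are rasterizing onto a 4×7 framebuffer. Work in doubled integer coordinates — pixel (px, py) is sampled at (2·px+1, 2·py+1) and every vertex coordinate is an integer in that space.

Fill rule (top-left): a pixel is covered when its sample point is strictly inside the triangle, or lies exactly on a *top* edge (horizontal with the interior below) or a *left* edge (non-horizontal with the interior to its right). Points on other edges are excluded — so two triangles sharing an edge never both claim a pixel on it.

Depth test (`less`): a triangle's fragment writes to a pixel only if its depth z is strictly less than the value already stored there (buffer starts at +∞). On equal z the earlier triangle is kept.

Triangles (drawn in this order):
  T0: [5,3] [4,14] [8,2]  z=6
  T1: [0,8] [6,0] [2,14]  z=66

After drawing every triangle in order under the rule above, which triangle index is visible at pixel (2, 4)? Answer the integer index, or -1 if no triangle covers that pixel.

T0:
  2·area = 32  (B↔C swapped to make it positive)
  edge (5, 3)→(8, 2): d=(3,-1) top-left  bias=+0
  edge (8, 2)→(4, 14): d=(-4,12) right/bottom  bias=-1
  edge (4, 14)→(5, 3): d=(1,-11) top-left  bias=+0
    (2,1)@(5, 3): e=[0,32,0] → #  [on edge]
    (3,1)@(7, 3): e=[2,8,22] → #
    (2,2)@(5, 5): e=[6,24,2] → #
    (3,2)@(7, 5): e=[8,0,24] → ·  [on edge]
    (2,3)@(5, 7): e=[12,16,4] → #
    (3,3)@(7, 7): e=[14,-8,26] → ·
    (2,4)@(5, 9): e=[18,8,6] → #
    (3,4)@(7, 9): e=[20,-16,28] → ·
    (2,5)@(5, 11): e=[24,0,8] → ·  [on edge]
  covered (5 px):
    · · · ·
    · · # #
    · · # ·
    · · # ·
    · · # ·
    · · · ·
    · · · ·
T1:
  2·area = 52
  edge (0, 8)→(6, 0): d=(6,-8) top-left  bias=+0
  edge (6, 0)→(2, 14): d=(-4,14) right/bottom  bias=-1
  edge (2, 14)→(0, 8): d=(-2,-6) top-left  bias=+0
    (2,1)@(5, 3): e=[10,2,40] → #
    (3,1)@(7, 3): e=[26,-26,52] → ·
    (1,2)@(3, 5): e=[6,22,24] → #
    (2,2)@(5, 5): e=[22,-6,36] → ·
    (0,3)@(1, 7): e=[2,42,8] → #
    (2,3)@(5, 7): e=[34,-14,32] → ·
    (0,4)@(1, 9): e=[14,34,4] → #
    (2,4)@(5, 9): e=[46,-22,28] → ·
    (0,5)@(1, 11): e=[26,26,0] → #  [on edge]
    (1,5)@(3, 11): e=[42,-2,12] → ·
    (0,6)@(1, 13): e=[38,18,-4] → ·
  covered (7 px):
    · · · ·
    · · # ·
    · # · ·
    # # · ·
    # # · ·
    # · · ·
    · · · ·

Z-buffer (winner per pixel, '.' = empty):
  . . . .
  . . 0 0
  . 1 0 .
  1 1 0 .
  1 1 0 .
  1 . . .
  . . . .

Final: 0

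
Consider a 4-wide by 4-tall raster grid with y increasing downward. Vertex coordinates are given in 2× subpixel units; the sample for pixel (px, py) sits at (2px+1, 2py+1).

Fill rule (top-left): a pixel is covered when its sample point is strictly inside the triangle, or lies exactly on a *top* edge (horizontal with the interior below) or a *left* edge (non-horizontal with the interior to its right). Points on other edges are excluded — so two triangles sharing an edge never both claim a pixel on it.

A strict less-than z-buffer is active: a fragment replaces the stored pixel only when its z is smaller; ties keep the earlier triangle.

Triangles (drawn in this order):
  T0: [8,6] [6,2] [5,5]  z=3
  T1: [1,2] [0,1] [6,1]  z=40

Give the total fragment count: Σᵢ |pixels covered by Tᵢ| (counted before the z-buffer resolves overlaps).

T0:
  2·area = 10  (B↔C swapped to make it positive)
  edge (8, 6)→(5, 5): d=(-3,-1) top-left  bias=+0
  edge (5, 5)→(6, 2): d=(1,-3) top-left  bias=+0
  edge (6, 2)→(8, 6): d=(2,4) right/bottom  bias=-1
    (2,2)@(5, 5): e=[0,0,10] → █  [on edge]
    (3,2)@(7, 5): e=[2,6,2] → █
    (2,3)@(5, 7): e=[-6,2,14] → ·
    (3,3)@(7, 7): e=[-4,8,6] → ·
  covered (2 px):
    · · · ·
    · · · ·
    · · █ █
    · · · ·
T1:
  2·area = 6
  edge (1, 2)→(0, 1): d=(-1,-1) top-left  bias=+0
  edge (0, 1)→(6, 1): d=(6,0) top-left  bias=+0
  edge (6, 1)→(1, 2): d=(-5,1) right/bottom  bias=-1
    (0,0)@(1, 1): e=[1,0,5] → █  [on edge]
    (1,0)@(3, 1): e=[3,0,3] → █  [on edge]
    (2,0)@(5, 1): e=[5,0,1] → █  [on edge]
    (3,0)@(7, 1): e=[7,0,-1] → ·  [on edge]
    (0,1)@(1, 3): e=[-1,12,-5] → ·
    (1,1)@(3, 3): e=[1,12,-7] → ·
    (2,1)@(5, 3): e=[3,12,-9] → ·
  covered (3 px):
    █ █ █ ·
    · · · ·
    · · · ·
    · · · ·

Result: 5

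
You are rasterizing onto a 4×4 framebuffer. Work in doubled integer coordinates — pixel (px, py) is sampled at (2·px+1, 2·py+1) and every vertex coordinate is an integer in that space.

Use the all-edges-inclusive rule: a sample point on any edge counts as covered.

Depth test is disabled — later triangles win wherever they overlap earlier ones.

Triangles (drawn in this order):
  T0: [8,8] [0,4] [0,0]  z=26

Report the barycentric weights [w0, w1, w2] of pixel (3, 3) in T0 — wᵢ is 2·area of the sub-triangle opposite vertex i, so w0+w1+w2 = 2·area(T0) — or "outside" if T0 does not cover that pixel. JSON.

T0:
  2·area = 32
  edge (8, 8)→(0, 4): d=(-8,-4) inclusive
  edge (0, 4)→(0, 0): d=(0,-4) inclusive
  edge (0, 0)→(8, 8): d=(8,8) inclusive
    (0,0)@(1, 1): e=[28,4,0] → █  [on edge]
    (1,0)@(3, 1): e=[36,12,-16] → ·
    (0,1)@(1, 3): e=[12,4,16] → █
    (1,1)@(3, 3): e=[20,12,0] → █  [on edge]
    (2,1)@(5, 3): e=[28,20,-16] → ·
    (0,2)@(1, 5): e=[-4,4,32] → ·
    (1,2)@(3, 5): e=[4,12,16] → █
    (2,2)@(5, 5): e=[12,20,0] → █  [on edge]
    (3,2)@(7, 5): e=[20,28,-16] → ·
    (1,3)@(3, 7): e=[-12,12,32] → ·
    (2,3)@(5, 7): e=[-4,20,16] → ·
    (3,3)@(7, 7): e=[4,28,0] → █  [on edge]
  covered (6 px):
    █ · · ·
    █ █ · ·
    · █ █ ·
    · · · █

Answer: [28,0,4]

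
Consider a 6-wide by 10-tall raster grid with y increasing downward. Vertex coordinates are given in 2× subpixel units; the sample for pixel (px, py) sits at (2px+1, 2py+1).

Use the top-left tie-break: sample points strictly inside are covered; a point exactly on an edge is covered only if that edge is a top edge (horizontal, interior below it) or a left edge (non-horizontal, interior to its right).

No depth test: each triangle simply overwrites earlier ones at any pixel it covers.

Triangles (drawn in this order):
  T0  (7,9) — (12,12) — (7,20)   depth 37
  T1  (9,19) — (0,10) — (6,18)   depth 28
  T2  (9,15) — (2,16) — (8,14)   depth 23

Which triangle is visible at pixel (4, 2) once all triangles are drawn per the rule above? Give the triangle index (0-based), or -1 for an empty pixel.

T0:
  2·area = 55
  edge (7, 9)→(12, 12): d=(5,3) right/bottom  bias=-1
  edge (12, 12)→(7, 20): d=(-5,8) right/bottom  bias=-1
  edge (7, 20)→(7, 9): d=(0,-11) top-left  bias=+0
    (3,0)@(7, 1): e=[-40,95,0] → ·  [on edge]
    (3,1)@(7, 3): e=[-30,85,0] → ·  [on edge]
    (3,2)@(7, 5): e=[-20,75,0] → ·  [on edge]
    (3,3)@(7, 7): e=[-10,65,0] → ·  [on edge]
    (3,4)@(7, 9): e=[0,55,0] → ·  [on edge]
    (3,5)@(7, 11): e=[10,45,0] → #  [on edge]
    (4,5)@(9, 11): e=[4,29,22] → #
    (5,5)@(11, 11): e=[-2,13,44] → ·
    (3,6)@(7, 13): e=[20,35,0] → #  [on edge]
    (5,6)@(11, 13): e=[8,3,44] → #
    (3,7)@(7, 15): e=[30,25,0] → #  [on edge]
    (5,7)@(11, 15): e=[18,-7,44] → ·
    (3,8)@(7, 17): e=[40,15,0] → #  [on edge]
    (3,9)@(7, 19): e=[50,5,0] → #  [on edge]
  covered (9 px):
    · · · · · ·
    · · · · · ·
    · · · · · ·
    · · · · · ·
    · · · · · ·
    · · · # # ·
    · · · # # #
    · · · # # ·
    · · · # · ·
    · · · # · ·
T1:
  2·area = 18  (B↔C swapped to make it positive)
  edge (9, 19)→(6, 18): d=(-3,-1) top-left  bias=+0
  edge (6, 18)→(0, 10): d=(-6,-8) top-left  bias=+0
  edge (0, 10)→(9, 19): d=(9,9) right/bottom  bias=-1
    (0,5)@(1, 11): e=[16,2,0] → ·  [on edge]
    (1,6)@(3, 13): e=[12,6,0] → ·  [on edge]
    (2,7)@(5, 15): e=[8,10,0] → ·  [on edge]
    (1,8)@(3, 17): e=[0,-18,36] → ·  [on edge]
    (3,8)@(7, 17): e=[4,14,0] → ·  [on edge]
    (4,9)@(9, 19): e=[0,18,0] → ·  [on edge]
  covered (0 px):
    · · · · · ·
    · · · · · ·
    · · · · · ·
    · · · · · ·
    · · · · · ·
    · · · · · ·
    · · · · · ·
    · · · · · ·
    · · · · · ·
    · · · · · ·
T2:
  2·area = 8
  edge (9, 15)→(2, 16): d=(-7,1) right/bottom  bias=-1
  edge (2, 16)→(8, 14): d=(6,-2) top-left  bias=+0
  edge (8, 14)→(9, 15): d=(1,1) right/bottom  bias=-1
    (0,3)@(1, 7): e=[64,-56,0] → ·  [on edge]
    (1,4)@(3, 9): e=[48,-40,0] → ·  [on edge]
    (2,5)@(5, 11): e=[32,-24,0] → ·  [on edge]
    (3,6)@(7, 13): e=[16,-8,0] → ·  [on edge]
    (5,6)@(11, 13): e=[12,0,-4] → ·  [on edge]
    (2,7)@(5, 15): e=[4,0,4] → #  [on edge]
    (3,7)@(7, 15): e=[2,4,2] → #
    (4,7)@(9, 15): e=[0,8,0] → ·  [on edge]
    (2,8)@(5, 17): e=[-10,12,6] → ·
    (3,8)@(7, 17): e=[-12,16,4] → ·
    (5,8)@(11, 17): e=[-16,24,0] → ·  [on edge]
  covered (2 px):
    · · · · · ·
    · · · · · ·
    · · · · · ·
    · · · · · ·
    · · · · · ·
    · · · · · ·
    · · · · · ·
    · · # # · ·
    · · · · · ·
    · · · · · ·

Z-buffer (winner per pixel, '.' = empty):
  . . . . . .
  . . . . . .
  . . . . . .
  . . . . . .
  . . . . . .
  . . . 0 0 .
  . . . 0 0 0
  . . 2 2 0 .
  . . . 0 . .
  . . . 0 . .

Result: -1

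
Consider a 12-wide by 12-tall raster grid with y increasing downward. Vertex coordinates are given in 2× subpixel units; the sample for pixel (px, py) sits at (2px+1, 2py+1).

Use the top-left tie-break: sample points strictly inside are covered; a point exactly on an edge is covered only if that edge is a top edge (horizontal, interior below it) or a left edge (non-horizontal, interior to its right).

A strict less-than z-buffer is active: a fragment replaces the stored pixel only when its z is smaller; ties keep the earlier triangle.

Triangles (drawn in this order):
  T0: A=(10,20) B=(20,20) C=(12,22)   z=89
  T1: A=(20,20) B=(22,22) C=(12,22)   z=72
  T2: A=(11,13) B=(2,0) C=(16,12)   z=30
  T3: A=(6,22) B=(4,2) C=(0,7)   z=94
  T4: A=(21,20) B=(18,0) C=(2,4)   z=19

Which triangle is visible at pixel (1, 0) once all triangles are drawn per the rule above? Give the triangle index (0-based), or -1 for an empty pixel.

T0:
  2·area = 20
  edge (10, 20)→(20, 20): d=(10,0) top-left  bias=+0
  edge (20, 20)→(12, 22): d=(-8,2) right/bottom  bias=-1
  edge (12, 22)→(10, 20): d=(-2,-2) top-left  bias=+0
    (0,5)@(1, 11): e=[-90,110,0] → ·  [on edge]
    (1,6)@(3, 13): e=[-70,90,0] → ·  [on edge]
    (2,7)@(5, 15): e=[-50,70,0] → ·  [on edge]
    (3,8)@(7, 17): e=[-30,50,0] → ·  [on edge]
    (4,9)@(9, 19): e=[-10,30,0] → ·  [on edge]
    (5,10)@(11, 21): e=[10,10,0] → #  [on edge]
    (6,10)@(13, 21): e=[10,6,4] → #
    (7,10)@(15, 21): e=[10,2,8] → #
    (8,10)@(17, 21): e=[10,-2,12] → ·
    (5,11)@(11, 23): e=[30,-6,-4] → ·
    (6,11)@(13, 23): e=[30,-10,0] → ·  [on edge]
    (7,11)@(15, 23): e=[30,-14,4] → ·
  covered (3 px):
    · · · · · · · · · · · ·
    · · · · · · · · · · · ·
    · · · · · · · · · · · ·
    · · · · · · · · · · · ·
    · · · · · · · · · · · ·
    · · · · · · · · · · · ·
    · · · · · · · · · · · ·
    · · · · · · · · · · · ·
    · · · · · · · · · · · ·
    · · · · · · · · · · · ·
    · · · · · # # # · · · ·
    · · · · · · · · · · · ·
T1:
  2·area = 20
  edge (20, 20)→(22, 22): d=(2,2) right/bottom  bias=-1
  edge (22, 22)→(12, 22): d=(-10,0) right/bottom  bias=-1
  edge (12, 22)→(20, 20): d=(8,-2) top-left  bias=+0
    (0,0)@(1, 1): e=[0,210,-190] → ·  [on edge]
    (1,1)@(3, 3): e=[0,190,-170] → ·  [on edge]
    (2,2)@(5, 5): e=[0,170,-150] → ·  [on edge]
    (3,3)@(7, 7): e=[0,150,-130] → ·  [on edge]
    (4,4)@(9, 9): e=[0,130,-110] → ·  [on edge]
    (5,5)@(11, 11): e=[0,110,-90] → ·  [on edge]
    (6,6)@(13, 13): e=[0,90,-70] → ·  [on edge]
    (7,7)@(15, 15): e=[0,70,-50] → ·  [on edge]
    (8,8)@(17, 17): e=[0,50,-30] → ·  [on edge]
    (9,9)@(19, 19): e=[0,30,-10] → ·  [on edge]
    (8,10)@(17, 21): e=[8,10,2] → #
    (9,10)@(19, 21): e=[4,10,6] → #
    (10,10)@(21, 21): e=[0,10,10] → ·  [on edge]
    (11,11)@(23, 23): e=[0,-10,30] → ·  [on edge]
  covered (2 px):
    · · · · · · · · · · · ·
    · · · · · · · · · · · ·
    · · · · · · · · · · · ·
    · · · · · · · · · · · ·
    · · · · · · · · · · · ·
    · · · · · · · · · · · ·
    · · · · · · · · · · · ·
    · · · · · · · · · · · ·
    · · · · · · · · · · · ·
    · · · · · · · · · · · ·
    · · · · · · · · # # · ·
    · · · · · · · · · · · ·
T2:
  2·area = 74
  edge (11, 13)→(2, 0): d=(-9,-13) top-left  bias=+0
  edge (2, 0)→(16, 12): d=(14,12) right/bottom  bias=-1
  edge (16, 12)→(11, 13): d=(-5,1) right/bottom  bias=-1
    (1,0)@(3, 1): e=[4,2,68] → #
    (2,0)@(5, 1): e=[30,-22,66] → ·
    (1,1)@(3, 3): e=[-14,30,58] → ·
    (2,1)@(5, 3): e=[12,6,56] → #
    (3,1)@(7, 3): e=[38,-18,54] → ·
    (2,2)@(5, 5): e=[-6,34,46] → ·
    (3,2)@(7, 5): e=[20,10,44] → #
    (4,2)@(9, 5): e=[46,-14,42] → ·
    (3,3)@(7, 7): e=[2,38,34] → #
    (4,3)@(9, 7): e=[28,14,32] → #
    (5,3)@(11, 7): e=[54,-10,30] → ·
    (3,4)@(7, 9): e=[-16,66,24] → ·
    (10,5)@(21, 11): e=[148,-74,0] → ·  [on edge]
    (5,6)@(11, 13): e=[0,74,0] → ·  [on edge]
    (0,7)@(1, 15): e=[-148,222,0] → ·  [on edge]
  covered (9 px):
    · # · · · · · · · · · ·
    · · # · · · · · · · · ·
    · · · # · · · · · · · ·
    · · · # # · · · · · · ·
    · · · · # # · · · · · ·
    · · · · · # # · · · · ·
    · · · · · · · · · · · ·
    · · · · · · · · · · · ·
    · · · · · · · · · · · ·
    · · · · · · · · · · · ·
    · · · · · · · · · · · ·
    · · · · · · · · · · · ·
T3:
  2·area = 90  (B↔C swapped to make it positive)
  edge (6, 22)→(0, 7): d=(-6,-15) top-left  bias=+0
  edge (0, 7)→(4, 2): d=(4,-5) top-left  bias=+0
  edge (4, 2)→(6, 22): d=(2,20) right/bottom  bias=-1
    (1,2)@(3, 5): e=[57,7,26] → #
    (2,2)@(5, 5): e=[87,17,-14] → ·
    (0,3)@(1, 7): e=[15,5,70] → #
    (2,3)@(5, 7): e=[75,25,-10] → ·
    (0,4)@(1, 9): e=[3,13,74] → #
    (2,4)@(5, 9): e=[63,33,-6] → ·
    (0,5)@(1, 11): e=[-9,21,78] → ·
    (1,5)@(3, 11): e=[21,31,38] → #
    (2,5)@(5, 11): e=[51,41,-2] → ·
    (1,6)@(3, 13): e=[9,39,42] → #
    (2,6)@(5, 13): e=[39,49,2] → #
    (3,6)@(7, 13): e=[69,59,-38] → ·
  covered (11 px):
    · · · · · · · · · · · ·
    · · · · · · · · · · · ·
    · # · · · · · · · · · ·
    # # · · · · · · · · · ·
    # # · · · · · · · · · ·
    · # · · · · · · · · · ·
    · # # · · · · · · · · ·
    · · # · · · · · · · · ·
    · · # · · · · · · · · ·
    · · # · · · · · · · · ·
    · · · · · · · · · · · ·
    · · · · · · · · · · · ·
T4:
  2·area = 332  (B↔C swapped to make it positive)
  edge (21, 20)→(2, 4): d=(-19,-16) top-left  bias=+0
  edge (2, 4)→(18, 0): d=(16,-4) top-left  bias=+0
  edge (18, 0)→(21, 20): d=(3,20) right/bottom  bias=-1
    (7,0)@(15, 1): e=[265,4,63] → #
    (8,0)@(17, 1): e=[297,12,23] → #
    (9,0)@(19, 1): e=[329,20,-17] → ·
    (3,1)@(7, 3): e=[99,4,229] → #
    (4,1)@(9, 3): e=[131,12,189] → #
    (5,1)@(11, 3): e=[163,20,149] → #
    (6,1)@(13, 3): e=[195,28,109] → #
    (9,1)@(19, 3): e=[291,52,-11] → ·
    (2,2)@(5, 5): e=[29,28,275] → #
    (9,2)@(19, 5): e=[253,84,-5] → ·
    (2,3)@(5, 7): e=[-9,60,281] → ·
    (3,3)@(7, 7): e=[23,68,241] → #
  covered (40 px):
    · · · · · · · # # · · ·
    · · · # # # # # # · · ·
    · · # # # # # # # · · ·
    · · · # # # # # # # · ·
    · · · · # # # # # # · ·
    · · · · · # # # # # · ·
    · · · · · · # # # # · ·
    · · · · · · · · # # · ·
    · · · · · · · · · # · ·
    · · · · · · · · · · · ·
    · · · · · · · · · · · ·
    · · · · · · · · · · · ·

Z-buffer (winner per pixel, '.' = empty):
  . 2 . . . . . 4 4 . . .
  . . 2 4 4 4 4 4 4 . . .
  . 3 4 4 4 4 4 4 4 . . .
  3 3 . 4 4 4 4 4 4 4 . .
  3 3 . . 4 4 4 4 4 4 . .
  . 3 . . . 4 4 4 4 4 . .
  . 3 3 . . . 4 4 4 4 . .
  . . 3 . . . . . 4 4 . .
  . . 3 . . . . . . 4 . .
  . . 3 . . . . . . . . .
  . . . . . 0 0 0 1 1 . .
  . . . . . . . . . . . .

Final: 2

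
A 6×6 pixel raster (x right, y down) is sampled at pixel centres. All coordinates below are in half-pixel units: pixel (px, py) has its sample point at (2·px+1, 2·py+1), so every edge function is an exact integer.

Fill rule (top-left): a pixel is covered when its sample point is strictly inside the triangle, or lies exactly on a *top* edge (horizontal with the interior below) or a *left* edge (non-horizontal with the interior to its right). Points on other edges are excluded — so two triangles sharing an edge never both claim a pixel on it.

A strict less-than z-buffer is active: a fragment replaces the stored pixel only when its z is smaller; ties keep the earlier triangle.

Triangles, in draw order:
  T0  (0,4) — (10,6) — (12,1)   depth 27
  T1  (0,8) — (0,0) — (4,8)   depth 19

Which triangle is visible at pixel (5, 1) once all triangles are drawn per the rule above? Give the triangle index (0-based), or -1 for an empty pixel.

T0:
  2·area = 54  (B↔C swapped to make it positive)
  edge (0, 4)→(12, 1): d=(12,-3) top-left  bias=+0
  edge (12, 1)→(10, 6): d=(-2,5) right/bottom  bias=-1
  edge (10, 6)→(0, 4): d=(-10,-2) top-left  bias=+0
    (2,1)@(5, 3): e=[3,31,20] → #
    (3,1)@(7, 3): e=[9,21,24] → #
    (4,1)@(9, 3): e=[15,11,28] → #
    (5,1)@(11, 3): e=[21,1,32] → #
    (2,2)@(5, 5): e=[27,27,0] → #  [on edge]
    (5,2)@(11, 5): e=[45,-3,12] → ·
    (2,3)@(5, 7): e=[51,23,-20] → ·
    (3,3)@(7, 7): e=[57,13,-16] → ·
    (4,3)@(9, 7): e=[63,3,-12] → ·
  covered (7 px):
    · · · · · ·
    · · # # # #
    · · # # # ·
    · · · · · ·
    · · · · · ·
    · · · · · ·
T1:
  2·area = 32
  edge (0, 8)→(0, 0): d=(0,-8) top-left  bias=+0
  edge (0, 0)→(4, 8): d=(4,8) right/bottom  bias=-1
  edge (4, 8)→(0, 8): d=(-4,0) right/bottom  bias=-1
    (0,1)@(1, 3): e=[8,4,20] → #
    (1,1)@(3, 3): e=[24,-12,20] → ·
    (0,2)@(1, 5): e=[8,12,12] → #
    (1,2)@(3, 5): e=[24,-4,12] → ·
    (0,3)@(1, 7): e=[8,20,4] → #
    (1,3)@(3, 7): e=[24,4,4] → #
    (2,3)@(5, 7): e=[40,-12,4] → ·
    (0,4)@(1, 9): e=[8,28,-4] → ·
    (1,4)@(3, 9): e=[24,12,-4] → ·
  covered (4 px):
    · · · · · ·
    # · · · · ·
    # · · · · ·
    # # · · · ·
    · · · · · ·
    · · · · · ·

Z-buffer (winner per pixel, '.' = empty):
  . . . . . .
  1 . 0 0 0 0
  1 . 0 0 0 .
  1 1 . . . .
  . . . . . .
  . . . . . .

Answer: 0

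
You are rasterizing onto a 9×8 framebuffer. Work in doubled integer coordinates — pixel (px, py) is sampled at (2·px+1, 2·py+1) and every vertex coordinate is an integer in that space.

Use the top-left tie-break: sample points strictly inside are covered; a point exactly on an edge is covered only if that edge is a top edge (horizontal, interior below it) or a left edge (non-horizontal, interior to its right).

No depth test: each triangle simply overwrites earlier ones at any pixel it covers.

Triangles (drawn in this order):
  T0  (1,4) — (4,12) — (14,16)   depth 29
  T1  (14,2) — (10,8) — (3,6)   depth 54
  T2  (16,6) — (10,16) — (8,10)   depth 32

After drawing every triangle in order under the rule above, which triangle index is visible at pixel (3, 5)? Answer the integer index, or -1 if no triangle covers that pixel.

T0:
  2·area = 68  (B↔C swapped to make it positive)
  edge (1, 4)→(14, 16): d=(13,12) right/bottom  bias=-1
  edge (14, 16)→(4, 12): d=(-10,-4) top-left  bias=+0
  edge (4, 12)→(1, 4): d=(-3,-8) top-left  bias=+0
    (1,3)@(3, 7): e=[15,46,7] → X
    (2,3)@(5, 7): e=[-9,54,23] → .
    (1,4)@(3, 9): e=[41,26,1] → X
    (2,4)@(5, 9): e=[17,34,17] → X
    (3,4)@(7, 9): e=[-7,42,33] → .
    (1,5)@(3, 11): e=[67,6,-5] → .
    (2,5)@(5, 11): e=[43,14,11] → X
    (3,5)@(7, 11): e=[19,22,27] → X
    (4,5)@(9, 11): e=[-5,30,43] → .
    (2,6)@(5, 13): e=[69,-6,5] → .
    (3,6)@(7, 13): e=[45,2,21] → X
    (4,6)@(9, 13): e=[21,10,37] → X
  covered (7 px):
    . . . . . . . . .
    . . . . . . . . .
    . . . . . . . . .
    . X . . . . . . .
    . X X . . . . . .
    . . X X . . . . .
    . . . X X . . . .
    . . . . . . . . .
T1:
  2·area = 50
  edge (14, 2)→(10, 8): d=(-4,6) right/bottom  bias=-1
  edge (10, 8)→(3, 6): d=(-7,-2) top-left  bias=+0
  edge (3, 6)→(14, 2): d=(11,-4) top-left  bias=+0
    (6,1)@(13, 3): e=[2,41,7] → X
    (7,1)@(15, 3): e=[-10,45,15] → .
    (3,2)@(7, 5): e=[30,15,5] → X
    (4,2)@(9, 5): e=[18,19,13] → X
    (5,2)@(11, 5): e=[6,23,21] → X
    (6,2)@(13, 5): e=[-6,27,29] → .
    (3,3)@(7, 7): e=[22,1,27] → X
    (5,3)@(11, 7): e=[-2,9,43] → .
    (3,4)@(7, 9): e=[14,-13,49] → .
    (4,4)@(9, 9): e=[2,-9,57] → .
  covered (6 px):
    . . . . . . . . .
    . . . . . . X . .
    . . . X X X . . .
    . . . X X . . . .
    . . . . . . . . .
    . . . . . . . . .
    . . . . . . . . .
    . . . . . . . . .
T2:
  2·area = 56
  edge (16, 6)→(10, 16): d=(-6,10) right/bottom  bias=-1
  edge (10, 16)→(8, 10): d=(-2,-6) top-left  bias=+0
  edge (8, 10)→(16, 6): d=(8,-4) top-left  bias=+0
    (2,0)@(5, 1): e=[140,0,-84] → .  [on edge]
    (3,3)@(7, 7): e=[84,0,-28] → .  [on edge]
    (7,3)@(15, 7): e=[4,48,4] → X
    (8,3)@(17, 7): e=[-16,60,12] → .
    (5,4)@(11, 9): e=[32,20,4] → X
    (6,4)@(13, 9): e=[12,32,12] → X
    (7,4)@(15, 9): e=[-8,44,20] → .
    (4,5)@(9, 11): e=[40,4,12] → X
    (6,5)@(13, 11): e=[0,28,28] → .  [on edge]
    (4,6)@(9, 13): e=[28,0,28] → X  [on edge]
    (6,6)@(13, 13): e=[-12,24,44] → .
    (4,7)@(9, 15): e=[16,-4,44] → .
  covered (7 px):
    . . . . . . . . .
    . . . . . . . . .
    . . . . . . . . .
    . . . . . . . X .
    . . . . . X X . .
    . . . . X X . . .
    . . . . X X . . .
    . . . . . . . . .

Z-buffer (winner per pixel, '.' = empty):
  . . . . . . . . .
  . . . . . . 1 . .
  . . . 1 1 1 . . .
  . 0 . 1 1 . . 2 .
  . 0 0 . . 2 2 . .
  . . 0 0 2 2 . . .
  . . . 0 2 2 . . .
  . . . . . . . . .

Result: 0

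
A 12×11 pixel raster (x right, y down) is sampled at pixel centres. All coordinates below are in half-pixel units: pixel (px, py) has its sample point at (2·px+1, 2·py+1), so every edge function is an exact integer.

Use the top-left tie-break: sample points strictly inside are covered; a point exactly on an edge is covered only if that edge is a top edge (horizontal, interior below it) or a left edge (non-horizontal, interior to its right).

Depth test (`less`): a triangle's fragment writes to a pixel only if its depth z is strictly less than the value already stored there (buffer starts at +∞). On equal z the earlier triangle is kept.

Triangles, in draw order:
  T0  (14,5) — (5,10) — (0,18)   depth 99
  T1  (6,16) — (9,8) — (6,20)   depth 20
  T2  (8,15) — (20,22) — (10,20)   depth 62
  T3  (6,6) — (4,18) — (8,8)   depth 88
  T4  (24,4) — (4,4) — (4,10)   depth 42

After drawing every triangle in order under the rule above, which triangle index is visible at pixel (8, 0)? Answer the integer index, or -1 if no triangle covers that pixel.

T0:
  2·area = 47  (B↔C swapped to make it positive)
  edge (14, 5)→(0, 18): d=(-14,13) right/bottom  bias=-1
  edge (0, 18)→(5, 10): d=(5,-8) top-left  bias=+0
  edge (5, 10)→(14, 5): d=(9,-5) top-left  bias=+0
    (5,3)@(11, 7): e=[11,33,3] → X
    (6,3)@(13, 7): e=[-15,49,13] → .
    (3,4)@(7, 9): e=[35,11,1] → X
    (4,4)@(9, 9): e=[9,27,11] → X
    (5,4)@(11, 9): e=[-17,43,21] → .
    (2,5)@(5, 11): e=[33,5,9] → X
    (4,5)@(9, 11): e=[-19,37,29] → .
    (2,6)@(5, 13): e=[5,15,27] → X
    (3,6)@(7, 13): e=[-21,31,37] → .
    (1,7)@(3, 15): e=[3,9,35] → X
    (2,7)@(5, 15): e=[-23,25,45] → .
    (0,8)@(1, 17): e=[1,3,43] → X
  covered (8 px):
    . . . . . . . . . . . .
    . . . . . . . . . . . .
    . . . . . . . . . . . .
    . . . . . X . . . . . .
    . . . X X . . . . . . .
    . . X X . . . . . . . .
    . . X . . . . . . . . .
    . X . . . . . . . . . .
    X . . . . . . . . . . .
    . . . . . . . . . . . .
    . . . . . . . . . . . .
T1:
  2·area = 12
  edge (6, 16)→(9, 8): d=(3,-8) top-left  bias=+0
  edge (9, 8)→(6, 20): d=(-3,12) right/bottom  bias=-1
  edge (6, 20)→(6, 16): d=(0,-4) top-left  bias=+0
    (3,7)@(7, 15): e=[5,3,4] → X
    (4,7)@(9, 15): e=[21,-21,12] → .
    (3,8)@(7, 17): e=[11,-3,4] → .
  covered (1 px):
    . . . . . . . . . . . .
    . . . . . . . . . . . .
    . . . . . . . . . . . .
    . . . . . . . . . . . .
    . . . . . . . . . . . .
    . . . . . . . . . . . .
    . . . . . . . . . . . .
    . . . X . . . . . . . .
    . . . . . . . . . . . .
    . . . . . . . . . . . .
    . . . . . . . . . . . .
T2:
  2·area = 46
  edge (8, 15)→(20, 22): d=(12,7) right/bottom  bias=-1
  edge (20, 22)→(10, 20): d=(-10,-2) top-left  bias=+0
  edge (10, 20)→(8, 15): d=(-2,-5) top-left  bias=+0
    (4,8)@(9, 17): e=[17,28,1] → X
    (5,8)@(11, 17): e=[3,32,11] → X
    (6,8)@(13, 17): e=[-11,36,21] → .
    (2,9)@(5, 19): e=[69,0,-23] → .  [on edge]
    (4,9)@(9, 19): e=[41,8,-3] → .
    (5,9)@(11, 19): e=[27,12,7] → X
    (6,9)@(13, 19): e=[13,16,17] → X
    (7,9)@(15, 19): e=[-1,20,27] → .
    (5,10)@(11, 21): e=[51,-8,3] → .
    (6,10)@(13, 21): e=[37,-4,13] → .
    (7,10)@(15, 21): e=[23,0,23] → X  [on edge]
    (8,10)@(17, 21): e=[9,4,33] → X
  covered (6 px):
    . . . . . . . . . . . .
    . . . . . . . . . . . .
    . . . . . . . . . . . .
    . . . . . . . . . . . .
    . . . . . . . . . . . .
    . . . . . . . . . . . .
    . . . . . . . . . . . .
    . . . . . . . . . . . .
    . . . . X X . . . . . .
    . . . . . X X . . . . .
    . . . . . . . X X . . .
T3:
  2·area = 28  (B↔C swapped to make it positive)
  edge (6, 6)→(8, 8): d=(2,2) right/bottom  bias=-1
  edge (8, 8)→(4, 18): d=(-4,10) right/bottom  bias=-1
  edge (4, 18)→(6, 6): d=(2,-12) top-left  bias=+0
    (0,0)@(1, 1): e=[0,98,-70] → .  [on edge]
    (1,1)@(3, 3): e=[0,70,-42] → .  [on edge]
    (2,2)@(5, 5): e=[0,42,-14] → .  [on edge]
    (3,3)@(7, 7): e=[0,14,14] → .  [on edge]
    (3,4)@(7, 9): e=[4,6,18] → X
    (4,4)@(9, 9): e=[0,-14,42] → .  [on edge]
    (3,5)@(7, 11): e=[8,-2,22] → .
    (5,5)@(11, 11): e=[0,-42,70] → .  [on edge]
    (2,6)@(5, 13): e=[16,10,2] → X
    (3,6)@(7, 13): e=[12,-10,26] → .
    (6,6)@(13, 13): e=[0,-70,98] → .  [on edge]
    (2,7)@(5, 15): e=[20,2,6] → X
    (7,7)@(15, 15): e=[0,-98,126] → .  [on edge]
    (8,8)@(17, 17): e=[0,-126,154] → .  [on edge]
    (9,9)@(19, 19): e=[0,-154,182] → .  [on edge]
    (10,10)@(21, 21): e=[0,-182,210] → .  [on edge]
  covered (3 px):
    . . . . . . . . . . . .
    . . . . . . . . . . . .
    . . . . . . . . . . . .
    . . . . . . . . . . . .
    . . . X . . . . . . . .
    . . . . . . . . . . . .
    . . X . . . . . . . . .
    . . X . . . . . . . . .
    . . . . . . . . . . . .
    . . . . . . . . . . . .
    . . . . . . . . . . . .
T4:
  2·area = 120  (B↔C swapped to make it positive)
  edge (24, 4)→(4, 10): d=(-20,6) right/bottom  bias=-1
  edge (4, 10)→(4, 4): d=(0,-6) top-left  bias=+0
  edge (4, 4)→(24, 4): d=(20,0) top-left  bias=+0
    (2,2)@(5, 5): e=[94,6,20] → X
    (3,2)@(7, 5): e=[82,18,20] → X
    (4,2)@(9, 5): e=[70,30,20] → X
    (5,2)@(11, 5): e=[58,42,20] → X
    (6,2)@(13, 5): e=[46,54,20] → X
    (7,2)@(15, 5): e=[34,66,20] → X
    (8,2)@(17, 5): e=[22,78,20] → X
    (9,2)@(19, 5): e=[10,90,20] → X
    (10,2)@(21, 5): e=[-2,102,20] → .
    (2,3)@(5, 7): e=[54,6,60] → X
    (7,3)@(15, 7): e=[-6,66,60] → .
    (8,3)@(17, 7): e=[-18,78,60] → .
  covered (15 px):
    . . . . . . . . . . . .
    . . . . . . . . . . . .
    . . X X X X X X X X . .
    . . X X X X X . . . . .
    . . X X . . . . . . . .
    . . . . . . . . . . . .
    . . . . . . . . . . . .
    . . . . . . . . . . . .
    . . . . . . . . . . . .
    . . . . . . . . . . . .
    . . . . . . . . . . . .

Z-buffer (winner per pixel, '.' = empty):
  . . . . . . . . . . . .
  . . . . . . . . . . . .
  . . 4 4 4 4 4 4 4 4 . .
  . . 4 4 4 4 4 . . . . .
  . . 4 4 0 . . . . . . .
  . . 0 0 . . . . . . . .
  . . 3 . . . . . . . . .
  . 0 3 1 . . . . . . . .
  0 . . . 2 2 . . . . . .
  . . . . . 2 2 . . . . .
  . . . . . . . 2 2 . . .

Result: -1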